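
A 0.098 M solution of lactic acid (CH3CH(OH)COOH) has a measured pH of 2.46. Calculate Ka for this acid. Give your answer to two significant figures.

[H+] = 10^(-2.46) = 3.47 × 10^-3 M
At equilibrium [HA] = 0.098 − 3.47 × 10^-3 = 9.45 × 10^-2 M
Ka = [H+][A-]/[HA] = (3.47 × 10^-3)² / 9.45 × 10^-2 = 1.3 × 10^-4

Ka = 1.3 × 10^-4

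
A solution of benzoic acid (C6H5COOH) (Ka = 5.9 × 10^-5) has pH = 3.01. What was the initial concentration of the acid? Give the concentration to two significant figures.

[H+] = 10^(-3.01) = 9.77 × 10^-4 M = x
Ka = x²/(C₀ − x) ⇒ C₀ = x + x²/Ka
C₀ = 9.77 × 10^-4 + (9.77 × 10^-4)²/(5.9 × 10^-5) = 1.72 × 10^-2 M

C₀ = 1.7 × 10^-2 M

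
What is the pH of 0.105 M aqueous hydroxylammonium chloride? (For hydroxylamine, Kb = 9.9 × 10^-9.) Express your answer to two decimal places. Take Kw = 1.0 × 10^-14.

NH3OH+ is the conjugate acid of the weak base NH2OH.
Ka = Kw/Kb = 1.0×10^-14 / 9.9 × 10^-9 = 1.01 × 10^-6
Ka = [H+]²/(0.105 − [H+]) = 1.01 × 10^-6
Since Ka ≪ C₀, [H+] ≈ √(Ka·C₀) = 3.26 × 10^-4 M.
([H+]/C₀ = 0.31% < 5%, so the approximation holds.)
pH = −log[H+] = −log(3.26 × 10^-4) = 3.49

pH = 3.49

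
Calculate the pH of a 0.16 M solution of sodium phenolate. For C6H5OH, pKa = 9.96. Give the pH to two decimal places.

pH = 11.58

C6H5O- is the conjugate base of the weak acid C6H5OH.
Ka = 10^(−9.96) = 1.10 × 10^-10
Kb = Kw/Ka = 1.0×10^-14 / 1.10 × 10^-10 = 9.09 × 10^-5
Kb = [OH-]²/(0.16 − [OH-]) = 9.09 × 10^-5
Neglecting [OH-] in the denominator: [OH-] = √(9.09 × 10^-5 × 0.16) = 3.81 × 10^-3 M
([OH-]/C₀ = 2.4% < 5%, so the approximation holds.)
pOH = −log(3.81 × 10^-3) = 2.42; pH = 14.00 − 2.42 = 11.58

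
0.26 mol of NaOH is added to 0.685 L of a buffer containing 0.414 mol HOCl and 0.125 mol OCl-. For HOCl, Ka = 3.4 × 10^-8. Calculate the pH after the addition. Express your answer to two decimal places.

After neutralization: n(HOCl) = 0.154 mol, n(OCl-) = 0.385 mol.
pKa = −log(3.4 × 10^-8) = 7.469
pH = pKa + log([A⁻]/[HA]) = 7.469 + log(0.385/0.154) = 7.469 +0.398

pH = 7.87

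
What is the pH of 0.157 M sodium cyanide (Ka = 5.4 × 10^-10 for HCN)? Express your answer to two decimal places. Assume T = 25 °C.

pH = 11.23

CN- is the conjugate base of the weak acid HCN.
Kb = Kw/Ka = 1.0×10^-14 / 5.4 × 10^-10 = 1.85 × 10^-5
Kb = [OH-]²/(0.157 − [OH-]) = 1.85 × 10^-5
Since Kb ≪ C₀, [OH-] ≈ √(Kb·C₀) = 1.70 × 10^-3 M.
([OH-]/C₀ = 1.1% < 5%, so the approximation holds.)
pOH = 2.77, so pH = 14.00 − pOH = 11.23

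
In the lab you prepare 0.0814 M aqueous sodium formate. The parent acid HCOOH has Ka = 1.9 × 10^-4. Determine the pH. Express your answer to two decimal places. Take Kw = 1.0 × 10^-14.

HCOO- is the conjugate base of the weak acid HCOOH.
Kb = Kw/Ka = 1.0×10^-14 / 1.9 × 10^-4 = 5.26 × 10^-11
From the ICE table, Kb = [OH-]²/(0.0814 − [OH-]) = 5.26 × 10^-11.
Neglecting [OH-] in the denominator: [OH-] = √(5.26 × 10^-11 × 0.0814) = 2.07 × 10^-6 M
pOH = 5.68, so pH = 14.00 − pOH = 8.32

pH = 8.32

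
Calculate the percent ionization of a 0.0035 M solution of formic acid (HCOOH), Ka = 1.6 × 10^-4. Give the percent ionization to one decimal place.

HCOOH ⇌ HCOO- + H+; let x = [H+] at equilibrium.
Solve x² + 0.00016x − 5.6e-07 = 0 → x = 6.73 × 10^-4 M
Fraction ionized = 6.73 × 10^-4 / 0.0035 = 0.1923 → 19.2%

19.2%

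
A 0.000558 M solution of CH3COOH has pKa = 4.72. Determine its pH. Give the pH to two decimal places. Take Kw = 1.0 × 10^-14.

CH3COOH ⇌ CH3COO- + H+
Ka = 10^(−4.72) = 1.91 × 10^-5
Let x = [H+] at equilibrium. Ka = x²/(0.000558 − x).
The 5% rule fails; solving x² + Ka·x − Ka·C₀ = 0 exactly:
x = [−1.91e-05 + √(1.91e-05² + 4.26e-08)]/2 = 9.41 × 10^-5 M
pH = −log(9.41 × 10^-5) = 4.03

pH = 4.03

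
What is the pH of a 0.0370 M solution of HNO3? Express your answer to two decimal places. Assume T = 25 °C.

HNO3 is a strong acid and dissociates completely, so [H+] = 0.0370 M.
pH = -log(0.037) = 1.43

pH = 1.43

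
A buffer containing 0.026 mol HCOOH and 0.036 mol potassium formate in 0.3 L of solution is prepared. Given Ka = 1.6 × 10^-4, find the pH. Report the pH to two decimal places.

pKa = −log(1.6 × 10^-4) = 3.796
Henderson–Hasselbalch: pH = pKa + log([HCOO-]/[HCOOH]) = 3.796 + log(0.036/0.026)
pH = 3.796 + (+0.141) = 3.94

pH = 3.94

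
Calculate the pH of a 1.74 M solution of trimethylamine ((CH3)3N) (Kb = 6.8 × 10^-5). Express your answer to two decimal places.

(CH3)3N + H2O ⇌ (CH3)3NH+ + OH-
Kb = x²/(1.74 − x) = 6.8 × 10^-5
Since Kb ≪ C₀, x ≈ √(Kb·C₀) = 1.09 × 10^-2 M.
pOH = −log(1.09 × 10^-2) = 1.96; pH = 14.00 − 1.96 = 12.04

pH = 12.04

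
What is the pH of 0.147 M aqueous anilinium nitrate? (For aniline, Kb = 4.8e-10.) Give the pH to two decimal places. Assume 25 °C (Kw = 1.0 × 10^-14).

pH = 2.76

C6H5NH3+ is the conjugate acid of the weak base C6H5NH2.
Ka = Kw/Kb = 1.0×10^-14 / 4.8 × 10^-10 = 2.08 × 10^-5
Ka = [H+]²/(0.147 − [H+]) = 2.08 × 10^-5
Neglecting [H+] in the denominator: [H+] = √(2.08 × 10^-5 × 0.147) = 1.75 × 10^-3 M
Check: 1.2% ionized — well under 5%, approximation valid.
pH = −log(1.75 × 10^-3) = 2.76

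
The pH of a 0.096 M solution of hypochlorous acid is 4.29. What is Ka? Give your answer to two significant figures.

Ka = 2.7 × 10^-8

[H+] = 10^(-4.29) = 5.13 × 10^-5 M
At equilibrium [HA] = 0.096 − 5.13 × 10^-5 = 9.59 × 10^-2 M
Ka = [H+][A-]/[HA] = (5.13 × 10^-5)² / 9.59 × 10^-2 = 2.7 × 10^-8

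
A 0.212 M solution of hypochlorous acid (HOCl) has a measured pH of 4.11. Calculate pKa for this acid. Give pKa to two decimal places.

pKa = 7.55

[H+] = 10^(-4.11) = 7.76 × 10^-5 M
At equilibrium [HA] = 0.212 − 7.76 × 10^-5 = 2.12 × 10^-1 M
Ka = [H+][A-]/[HA] = (7.76 × 10^-5)² / 2.12 × 10^-1 = 2.84 × 10^-8
pKa = -log(2.84 × 10^-8) = 7.55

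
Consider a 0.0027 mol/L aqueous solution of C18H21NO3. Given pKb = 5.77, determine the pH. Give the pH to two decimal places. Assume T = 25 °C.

pH = 9.83

C18H21NO3 + H2O ⇌ C18H22NO3+ + OH-
Kb = 10^(−5.77) = 1.70 × 10^-6
From the ICE table, Kb = x²/(0.0027 − x) = 1.70 × 10^-6.
Neglecting x in the denominator: x = √(1.70 × 10^-6 × 0.0027) = 6.77 × 10^-5 M
pOH = −log(6.77 × 10^-5) = 4.17; pH = 14.00 − 4.17 = 9.83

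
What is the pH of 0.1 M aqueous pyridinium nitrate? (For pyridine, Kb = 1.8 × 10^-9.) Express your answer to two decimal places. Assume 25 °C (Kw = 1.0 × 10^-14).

C5H5NH+ is the conjugate acid of the weak base C5H5N.
Ka = Kw/Kb = 1.0×10^-14 / 1.8 × 10^-9 = 5.56 × 10^-6
From the ICE table, Ka = [H+]²/(0.1 − [H+]) = 5.56 × 10^-6.
Assume [H+] ≪ 0.1: [H+] ≈ √(5.56 × 10^-6 × 0.1) = 7.46 × 10^-4 M
([H+]/C₀ = 0.75% < 5%, so the approximation holds.)
pH = −log(7.46 × 10^-4) = 3.13

pH = 3.13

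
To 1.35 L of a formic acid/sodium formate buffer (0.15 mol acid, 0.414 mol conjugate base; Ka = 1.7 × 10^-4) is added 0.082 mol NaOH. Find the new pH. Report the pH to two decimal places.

pH = 4.63

OH- converts HCOOH to HCOO-: HCOOH → 0.068 mol, HCOO- → 0.496 mol.
pKa = −log(1.7 × 10^-4) = 3.770
Henderson–Hasselbalch with mole ratio 0.496/0.068: pH = 3.770 + (+0.863)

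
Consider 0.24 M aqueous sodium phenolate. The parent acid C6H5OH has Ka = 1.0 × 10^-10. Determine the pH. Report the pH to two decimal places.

C6H5O- is the conjugate base of the weak acid C6H5OH.
Kb = Kw/Ka = 1.0×10^-14 / 1.0 × 10^-10 = 1.00 × 10^-4
Kb = x²/(0.24 − x) = 1.00 × 10^-4
Neglecting x in the denominator: x = √(1.00 × 10^-4 × 0.24) = 4.90 × 10^-3 M
pOH = −log(4.90 × 10^-3) = 2.31; pH = 14.00 − 2.31 = 11.69

pH = 11.69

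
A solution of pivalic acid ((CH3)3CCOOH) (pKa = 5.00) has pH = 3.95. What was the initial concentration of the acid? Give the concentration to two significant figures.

C₀ = 1.4 × 10^-3 M

[H+] = 10^(-3.95) = 1.12 × 10^-4 M = x
Ka = 10^(−5.00) = 1.00 × 10^-5
Ka = x²/(C₀ − x) ⇒ C₀ = x + x²/Ka
C₀ = 1.12 × 10^-4 + (1.12 × 10^-4)²/(1.00 × 10^-5) = 1.37 × 10^-3 M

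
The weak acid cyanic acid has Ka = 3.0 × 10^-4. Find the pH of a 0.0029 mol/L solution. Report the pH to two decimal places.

HOCN ⇌ OCN- + H+
Ka = [H+]²/(0.0029 − [H+]) = 3.0 × 10^-4
The 5% rule fails; solving [H+]² + Ka·[H+] − Ka·C₀ = 0 exactly:
[H+] = (−Ka + √(Ka² + 4·Ka·C₀))/2 = 7.95 × 10^-4 M
pH = −log[H+] = −log(7.95 × 10^-4) = 3.10

pH = 3.10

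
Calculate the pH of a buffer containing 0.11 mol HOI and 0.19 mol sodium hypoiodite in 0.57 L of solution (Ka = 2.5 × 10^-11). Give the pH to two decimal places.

pH = 10.84

pKa = −log(2.5 × 10^-11) = 10.602
Henderson–Hasselbalch: pH = pKa + log([OI-]/[HOI]) = 10.602 + log(0.19/0.11)
pH = 10.602 + (+0.237) = 10.84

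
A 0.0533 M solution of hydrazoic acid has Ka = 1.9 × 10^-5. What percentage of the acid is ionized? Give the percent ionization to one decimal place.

1.9%

HN3 ⇌ N3- + H+; let x = [H+] at equilibrium.
x ≈ √(Ka·C₀) = √(1.9 × 10^-5 × 0.0533) = 1.01 × 10^-3 M
Fraction ionized = 1.01 × 10^-3 / 0.0533 = 0.0189 → 1.9%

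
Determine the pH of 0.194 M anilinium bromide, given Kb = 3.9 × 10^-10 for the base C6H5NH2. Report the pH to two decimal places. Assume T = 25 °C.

C6H5NH3+ is the conjugate acid of the weak base C6H5NH2.
Ka = Kw/Kb = 1.0×10^-14 / 3.9 × 10^-10 = 2.56 × 10^-5
From the ICE table, Ka = [H+]²/(0.194 − [H+]) = 2.56 × 10^-5.
Neglecting [H+] in the denominator: [H+] = √(2.56 × 10^-5 × 0.194) = 2.23 × 10^-3 M
Check: 1.1% ionized — well under 5%, approximation valid.
pH = −log[H+] = −log(2.23 × 10^-3) = 2.65

pH = 2.65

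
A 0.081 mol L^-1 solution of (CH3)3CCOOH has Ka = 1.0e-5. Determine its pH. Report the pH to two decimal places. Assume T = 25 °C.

(CH3)3CCOOH ⇌ (CH3)3CCOO- + H+
From the ICE table, Ka = [H+]²/(0.081 − [H+]) = 1.0 × 10^-5.
Since Ka ≪ C₀, [H+] ≈ √(Ka·C₀) = 9.00 × 10^-4 M.
([H+]/C₀ = 1.1% < 5%, so the approximation holds.)
pH = −log[H+] = −log(9.00 × 10^-4) = 3.05

pH = 3.05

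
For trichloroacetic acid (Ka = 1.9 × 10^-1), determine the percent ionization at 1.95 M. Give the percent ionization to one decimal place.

Cl3CCOOH ⇌ Cl3CCOO- + H+; let x = [H+] at equilibrium.
Solve x² + 0.19x − 0.37 = 0 → x = 5.21 × 10^-1 M
Fraction ionized = 5.21 × 10^-1 / 1.95 = 0.2672 → 26.7%

26.7%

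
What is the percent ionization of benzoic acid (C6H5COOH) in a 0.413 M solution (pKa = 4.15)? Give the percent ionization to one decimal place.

1.3%

C6H5COOH ⇌ C6H5COO- + H+; let x = [H+] at equilibrium.
Ka = 10^(−4.15) = 7.08 × 10^-5
x ≈ √(Ka·C₀) = √(7.08 × 10^-5 × 0.413) = 5.41 × 10^-3 M
Fraction ionized = 5.41 × 10^-3 / 0.413 = 0.0131 → 1.3%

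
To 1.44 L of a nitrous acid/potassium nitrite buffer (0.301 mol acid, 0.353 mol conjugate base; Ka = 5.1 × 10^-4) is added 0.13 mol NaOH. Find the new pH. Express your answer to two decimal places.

pH = 3.74

After neutralization: n(HNO2) = 0.171 mol, n(NO2-) = 0.483 mol.
pKa = −log(5.1 × 10^-4) = 3.292
Henderson–Hasselbalch with mole ratio 0.483/0.171: pH = 3.292 + (+0.451)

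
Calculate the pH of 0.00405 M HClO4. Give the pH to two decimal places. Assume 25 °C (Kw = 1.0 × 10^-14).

HClO4 is a strong acid and dissociates completely, so [H+] = 0.00405 M.
pH = -log(0.00405) = 2.39

pH = 2.39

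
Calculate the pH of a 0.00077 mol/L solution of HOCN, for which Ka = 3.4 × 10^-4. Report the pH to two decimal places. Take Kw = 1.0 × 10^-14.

HOCN ⇌ OCN- + H+
Ka = [H+]²/(0.00077 − [H+]) = 3.4 × 10^-4
The 5% rule fails; solving [H+]² + Ka·[H+] − Ka·C₀ = 0 exactly:
[H+] = (−Ka + √(Ka² + 4·Ka·C₀))/2 = 3.69 × 10^-4 M
pH = −log[H+] = −log(3.69 × 10^-4) = 3.43

pH = 3.43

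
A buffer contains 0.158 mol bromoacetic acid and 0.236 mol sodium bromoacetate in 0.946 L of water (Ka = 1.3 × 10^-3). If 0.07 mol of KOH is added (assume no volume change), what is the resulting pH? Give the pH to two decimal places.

OH- converts BrCH2COOH to BrCH2COO-: BrCH2COOH → 0.088 mol, BrCH2COO- → 0.306 mol.
pKa = −log(1.3 × 10^-3) = 2.886
Henderson–Hasselbalch with mole ratio 0.306/0.088: pH = 2.886 + (+0.541)

pH = 3.43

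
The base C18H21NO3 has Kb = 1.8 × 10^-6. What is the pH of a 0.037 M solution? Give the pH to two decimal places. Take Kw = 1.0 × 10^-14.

pH = 10.41

C18H21NO3 + H2O ⇌ C18H22NO3+ + OH-
Kb = [OH-]²/(0.037 − [OH-]) = 1.8 × 10^-6
Assume [OH-] ≪ 0.037: [OH-] ≈ √(1.8 × 10^-6 × 0.037) = 2.58 × 10^-4 M
Check: 0.7% ionized — well under 5%, approximation valid.
pOH = −log(2.58 × 10^-4) = 3.59; pH = 14.00 − 3.59 = 10.41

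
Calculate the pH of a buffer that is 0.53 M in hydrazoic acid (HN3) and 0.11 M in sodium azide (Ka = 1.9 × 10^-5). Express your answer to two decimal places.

pH = 4.04

pKa = −log(1.9 × 10^-5) = 4.721
Using pH = pKa + log([base]/[acid]) with [base]/[acid] = 0.11/0.53:
pH = 4.721 + (-0.683) = 4.04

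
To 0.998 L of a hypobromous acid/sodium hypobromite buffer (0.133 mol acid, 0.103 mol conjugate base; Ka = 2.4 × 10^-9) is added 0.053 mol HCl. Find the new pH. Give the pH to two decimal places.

pH = 8.05

Added H+ converts OBr- to HOBr: HOBr → 0.186 mol, OBr- → 0.05 mol.
pKa = −log(2.4 × 10^-9) = 8.620
pH = pKa + log([A⁻]/[HA]) = 8.620 + log(0.05/0.186) = 8.620 -0.571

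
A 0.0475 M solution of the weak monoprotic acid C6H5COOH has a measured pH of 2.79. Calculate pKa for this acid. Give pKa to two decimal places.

[H+] = 10^(-2.79) = 1.62 × 10^-3 M
At equilibrium [HA] = 0.0475 − 1.62 × 10^-3 = 4.59 × 10^-2 M
Ka = [H+][A-]/[HA] = (1.62 × 10^-3)² / 4.59 × 10^-2 = 5.72 × 10^-5
pKa = -log(5.72 × 10^-5) = 4.24

pKa = 4.24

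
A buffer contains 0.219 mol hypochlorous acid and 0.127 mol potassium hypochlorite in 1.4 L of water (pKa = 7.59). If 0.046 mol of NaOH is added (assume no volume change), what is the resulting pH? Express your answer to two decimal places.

pH = 7.59

OH- converts HOCl to OCl-: HOCl → 0.173 mol, OCl- → 0.173 mol.
Henderson–Hasselbalch with mole ratio 0.173/0.173: pH = 7.59 + (+0.000)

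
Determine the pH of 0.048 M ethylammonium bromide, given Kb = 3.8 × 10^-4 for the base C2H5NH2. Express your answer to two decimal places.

C2H5NH3+ is the conjugate acid of the weak base C2H5NH2.
Ka = Kw/Kb = 1.0×10^-14 / 3.8 × 10^-4 = 2.63 × 10^-11
Ka = [H+]²/(0.048 − [H+]) = 2.63 × 10^-11
Neglecting [H+] in the denominator: [H+] = √(2.63 × 10^-11 × 0.048) = 1.12 × 10^-6 M
([H+]/C₀ = 0.0023% < 5%, so the approximation holds.)
pH = −log(1.12 × 10^-6) = 5.95

pH = 5.95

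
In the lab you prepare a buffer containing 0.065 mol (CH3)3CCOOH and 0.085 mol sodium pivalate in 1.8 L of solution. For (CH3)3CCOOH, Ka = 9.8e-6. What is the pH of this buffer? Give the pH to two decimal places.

pKa = −log(9.8 × 10^-6) = 5.009
Henderson–Hasselbalch: pH = pKa + log([(CH3)3CCOO-]/[(CH3)3CCOOH]) = 5.009 + log(0.085/0.065)
pH = 5.009 + (+0.117) = 5.13

pH = 5.13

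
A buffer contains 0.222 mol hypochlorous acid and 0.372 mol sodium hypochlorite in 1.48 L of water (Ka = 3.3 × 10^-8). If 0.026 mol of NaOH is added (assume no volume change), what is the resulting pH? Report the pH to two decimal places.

pH = 7.79

OH- converts HOCl to OCl-: HOCl → 0.196 mol, OCl- → 0.398 mol.
pKa = −log(3.3 × 10^-8) = 7.481
Henderson–Hasselbalch with mole ratio 0.398/0.196: pH = 7.481 + (+0.308)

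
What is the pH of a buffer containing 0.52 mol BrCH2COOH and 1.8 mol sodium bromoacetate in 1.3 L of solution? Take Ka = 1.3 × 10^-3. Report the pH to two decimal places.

pH = 3.43

pKa = −log(1.3 × 10^-3) = 2.886
Henderson–Hasselbalch: pH = pKa + log([BrCH2COO-]/[BrCH2COOH]) = 2.886 + log(1.8/0.52)
pH = 2.886 + (+0.539) = 3.43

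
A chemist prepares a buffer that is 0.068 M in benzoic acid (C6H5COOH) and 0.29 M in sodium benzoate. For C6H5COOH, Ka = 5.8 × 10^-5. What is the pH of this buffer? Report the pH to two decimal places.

pKa = −log(5.8 × 10^-5) = 4.237
Using pH = pKa + log([base]/[acid]) with [base]/[acid] = 0.29/0.068:
pH = 4.237 + (+0.630) = 4.87

pH = 4.87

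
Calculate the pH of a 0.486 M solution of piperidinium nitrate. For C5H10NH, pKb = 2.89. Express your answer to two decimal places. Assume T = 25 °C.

pH = 5.71

C5H10NH2+ is the conjugate acid of the weak base C5H10NH.
Kb = 10^(−2.89) = 1.29 × 10^-3
Ka = Kw/Kb = 1.0×10^-14 / 1.29 × 10^-3 = 7.75 × 10^-12
Ka = [H+]²/(0.486 − [H+]) = 7.75 × 10^-12
Assume [H+] ≪ 0.486: [H+] ≈ √(7.75 × 10^-12 × 0.486) = 1.94 × 10^-6 M
([H+]/C₀ = 0.0004% < 5%, so the approximation holds.)
pH = −log[H+] = −log(1.94 × 10^-6) = 5.71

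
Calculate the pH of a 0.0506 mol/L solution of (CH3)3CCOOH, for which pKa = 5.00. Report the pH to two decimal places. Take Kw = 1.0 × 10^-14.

pH = 3.15

(CH3)3CCOOH ⇌ (CH3)3CCOO- + H+
Ka = 10^(−5.00) = 1.00 × 10^-5
Ka = [H+]²/(0.0506 − [H+]) = 1.00 × 10^-5
Since Ka ≪ C₀, [H+] ≈ √(Ka·C₀) = 7.11 × 10^-4 M.
pH = −log(7.11 × 10^-4) = 3.15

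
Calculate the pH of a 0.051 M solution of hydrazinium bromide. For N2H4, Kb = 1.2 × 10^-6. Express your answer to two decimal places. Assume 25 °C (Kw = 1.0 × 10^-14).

N2H5+ is the conjugate acid of the weak base N2H4.
Ka = Kw/Kb = 1.0×10^-14 / 1.2 × 10^-6 = 8.33 × 10^-9
Let x = [H+] at equilibrium. Ka = x²/(0.051 − x).
Since Ka ≪ C₀, x ≈ √(Ka·C₀) = 2.06 × 10^-5 M.
pH = −log[H+] = −log(2.06 × 10^-5) = 4.69

pH = 4.69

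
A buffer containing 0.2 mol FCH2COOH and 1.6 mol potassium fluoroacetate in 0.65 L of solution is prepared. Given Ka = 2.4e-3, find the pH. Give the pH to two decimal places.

pH = 3.52

pKa = −log(2.4 × 10^-3) = 2.620
Using pH = pKa + log([base]/[acid]) with [base]/[acid] = 1.6/0.2:
pH = 2.620 + (+0.903) = 3.52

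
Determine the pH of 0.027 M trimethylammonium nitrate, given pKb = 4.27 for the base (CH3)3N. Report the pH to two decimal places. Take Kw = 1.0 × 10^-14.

(CH3)3NH+ is the conjugate acid of the weak base (CH3)3N.
Kb = 10^(−4.27) = 5.37 × 10^-5
Ka = Kw/Kb = 1.0×10^-14 / 5.37 × 10^-5 = 1.86 × 10^-10
From the ICE table, Ka = [H+]²/(0.027 − [H+]) = 1.86 × 10^-10.
Since Ka ≪ C₀, [H+] ≈ √(Ka·C₀) = 2.24 × 10^-6 M.
Check: 0.0083% ionized — well under 5%, approximation valid.
pH = −log[H+] = −log(2.24 × 10^-6) = 5.65

pH = 5.65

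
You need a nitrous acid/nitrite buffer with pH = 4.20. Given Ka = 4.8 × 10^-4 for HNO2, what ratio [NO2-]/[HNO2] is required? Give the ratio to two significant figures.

pKa = -log(4.8 × 10^-4) = 3.319
pH = pKa + log(r) ⇒ log(r) = 4.20 − 3.319 = +0.881
r = [NO2-]/[HNO2] = 10^(+0.881) = 7.6

ratio = 7.6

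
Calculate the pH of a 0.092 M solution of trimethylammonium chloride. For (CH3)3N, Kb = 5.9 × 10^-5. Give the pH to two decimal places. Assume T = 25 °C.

pH = 5.40

(CH3)3NH+ is the conjugate acid of the weak base (CH3)3N.
Ka = Kw/Kb = 1.0×10^-14 / 5.9 × 10^-5 = 1.69 × 10^-10
Ka = [H+]²/(0.092 − [H+]) = 1.69 × 10^-10
Assume [H+] ≪ 0.092: [H+] ≈ √(1.69 × 10^-10 × 0.092) = 3.94 × 10^-6 M
pH = −log[H+] = −log(3.94 × 10^-6) = 5.40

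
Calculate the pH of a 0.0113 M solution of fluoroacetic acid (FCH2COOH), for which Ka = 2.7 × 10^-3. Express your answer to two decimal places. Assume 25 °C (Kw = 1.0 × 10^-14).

pH = 2.36

FCH2COOH ⇌ FCH2COO- + H+
Ka = [H+]²/(0.0113 − [H+]) = 2.7 × 10^-3
[H+] is not negligible relative to C₀; solve [H+]² + 0.0027·[H+] − 3.05e-05 = 0.
[H+] = [−0.0027 + √(0.0027² + 0.000122)]/2 = 4.34 × 10^-3 M
pH = −log[H+] = −log(4.34 × 10^-3) = 2.36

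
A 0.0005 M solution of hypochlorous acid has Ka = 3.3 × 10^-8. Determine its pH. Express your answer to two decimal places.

pH = 5.39

HOCl ⇌ OCl- + H+
Ka = x²/(0.0005 − x) = 3.3 × 10^-8
Since Ka ≪ C₀, x ≈ √(Ka·C₀) = 4.06 × 10^-6 M.
Check: 0.81% ionized — well under 5%, approximation valid.
pH = −log(4.06 × 10^-6) = 5.39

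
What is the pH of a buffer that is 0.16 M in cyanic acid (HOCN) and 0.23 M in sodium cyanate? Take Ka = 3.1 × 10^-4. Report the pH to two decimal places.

pKa = −log(3.1 × 10^-4) = 3.509
Using pH = pKa + log([base]/[acid]) with [base]/[acid] = 0.23/0.16:
pH = 3.509 + (+0.158) = 3.67

pH = 3.67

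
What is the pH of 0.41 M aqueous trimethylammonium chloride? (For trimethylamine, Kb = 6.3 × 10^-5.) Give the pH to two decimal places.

pH = 5.09

(CH3)3NH+ is the conjugate acid of the weak base (CH3)3N.
Ka = Kw/Kb = 1.0×10^-14 / 6.3 × 10^-5 = 1.59 × 10^-10
From the ICE table, Ka = [H+]²/(0.41 − [H+]) = 1.59 × 10^-10.
Assume [H+] ≪ 0.41: [H+] ≈ √(1.59 × 10^-10 × 0.41) = 8.07 × 10^-6 M
Check: 0.002% ionized — well under 5%, approximation valid.
pH = −log(8.07 × 10^-6) = 5.09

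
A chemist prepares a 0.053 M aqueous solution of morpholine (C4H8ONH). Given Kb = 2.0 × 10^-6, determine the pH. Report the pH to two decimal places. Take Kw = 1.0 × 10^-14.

C4H8ONH + H2O ⇌ C4H8ONH2+ + OH-
Kb = [OH-]²/(0.053 − [OH-]) = 2.0 × 10^-6
Assume [OH-] ≪ 0.053: [OH-] ≈ √(2.0 × 10^-6 × 0.053) = 3.26 × 10^-4 M
([OH-]/C₀ = 0.61% < 5%, so the approximation holds.)
pOH = 3.49, so pH = 14.00 − pOH = 10.51

pH = 10.51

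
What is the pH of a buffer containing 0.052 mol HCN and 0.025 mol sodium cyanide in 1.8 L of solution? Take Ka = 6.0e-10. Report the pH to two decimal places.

pKa = −log(6.0 × 10^-10) = 9.222
Henderson–Hasselbalch: pH = pKa + log([CN-]/[HCN]) = 9.222 + log(0.025/0.052)
pH = 9.222 + (-0.318) = 8.90

pH = 8.90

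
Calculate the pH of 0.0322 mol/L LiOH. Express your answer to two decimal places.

pH = 12.51

LiOH is a strong base; [OH-] = 0.0322 M.
pOH = -log(0.0322) = 1.49
pH = 14.00 - 1.49 = 12.51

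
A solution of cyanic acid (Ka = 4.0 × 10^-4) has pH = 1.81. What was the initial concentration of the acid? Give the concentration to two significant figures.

[H+] = 10^(-1.81) = 1.55 × 10^-2 M = x
Ka = x²/(C₀ − x) ⇒ C₀ = x + x²/Ka
C₀ = 1.55 × 10^-2 + (1.55 × 10^-2)²/(4.0 × 10^-4) = 6.16 × 10^-1 M

C₀ = 6.2 × 10^-1 M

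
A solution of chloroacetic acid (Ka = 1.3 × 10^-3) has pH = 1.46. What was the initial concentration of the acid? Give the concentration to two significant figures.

C₀ = 9.6 × 10^-1 M

[H+] = 10^(-1.46) = 3.47 × 10^-2 M = x
Ka = x²/(C₀ − x) ⇒ C₀ = x + x²/Ka
C₀ = 3.47 × 10^-2 + (3.47 × 10^-2)²/(1.3 × 10^-3) = 9.61 × 10^-1 M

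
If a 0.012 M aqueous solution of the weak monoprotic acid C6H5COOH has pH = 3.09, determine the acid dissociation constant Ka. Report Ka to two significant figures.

Ka = 5.9 × 10^-5

[H+] = 10^(-3.09) = 8.13 × 10^-4 M
At equilibrium [HA] = 0.012 − 8.13 × 10^-4 = 1.12 × 10^-2 M
Ka = [H+][A-]/[HA] = (8.13 × 10^-4)² / 1.12 × 10^-2 = 5.9 × 10^-5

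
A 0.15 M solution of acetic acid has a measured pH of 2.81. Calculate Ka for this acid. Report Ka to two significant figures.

Ka = 1.6 × 10^-5

[H+] = 10^(-2.81) = 1.55 × 10^-3 M
At equilibrium [HA] = 0.15 − 1.55 × 10^-3 = 1.48 × 10^-1 M
Ka = [H+][A-]/[HA] = (1.55 × 10^-3)² / 1.48 × 10^-1 = 1.6 × 10^-5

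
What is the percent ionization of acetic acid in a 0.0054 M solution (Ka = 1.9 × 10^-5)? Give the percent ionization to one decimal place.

5.8%

CH3COOH ⇌ CH3COO- + H+; let x = [H+] at equilibrium.
Ka = x²/(C₀ − x); solving the quadratic gives x = 3.11 × 10^-4 M.
% ionization = x/C₀ × 100% = 3.11 × 10^-4/0.0054 × 100% = 5.8%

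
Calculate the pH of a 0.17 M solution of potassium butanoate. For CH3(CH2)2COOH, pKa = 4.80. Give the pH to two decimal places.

CH3(CH2)2COO- is the conjugate base of the weak acid CH3(CH2)2COOH.
Ka = 10^(−4.80) = 1.58 × 10^-5
Kb = Kw/Ka = 1.0×10^-14 / 1.58 × 10^-5 = 6.33 × 10^-10
Let x = [OH-] at equilibrium. Kb = x²/(0.17 − x).
Assume x ≪ 0.17: x ≈ √(6.33 × 10^-10 × 0.17) = 1.04 × 10^-5 M
(x/C₀ = 0.0061% < 5%, so the approximation holds.)
pOH = −log(1.04 × 10^-5) = 4.98; pH = 14.00 − 4.98 = 9.02

pH = 9.02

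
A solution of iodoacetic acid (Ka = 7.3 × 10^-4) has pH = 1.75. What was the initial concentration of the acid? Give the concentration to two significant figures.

[H+] = 10^(-1.75) = 1.78 × 10^-2 M = x
Ka = x²/(C₀ − x) ⇒ C₀ = x + x²/Ka
C₀ = 1.78 × 10^-2 + (1.78 × 10^-2)²/(7.3 × 10^-4) = 4.52 × 10^-1 M

C₀ = 4.5 × 10^-1 M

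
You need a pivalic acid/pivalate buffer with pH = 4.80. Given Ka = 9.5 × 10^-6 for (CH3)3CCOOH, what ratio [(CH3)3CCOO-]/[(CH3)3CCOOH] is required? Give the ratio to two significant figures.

pKa = -log(9.5 × 10^-6) = 5.022
pH = pKa + log(r) ⇒ log(r) = 4.80 − 5.022 = -0.222
r = [(CH3)3CCOO-]/[(CH3)3CCOOH] = 10^(-0.222) = 0.6

ratio = 0.60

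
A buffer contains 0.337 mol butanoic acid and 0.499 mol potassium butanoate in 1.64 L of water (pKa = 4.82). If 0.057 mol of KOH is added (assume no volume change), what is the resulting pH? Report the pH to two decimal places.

OH- converts CH3(CH2)2COOH to CH3(CH2)2COO-: CH3(CH2)2COOH → 0.28 mol, CH3(CH2)2COO- → 0.556 mol.
pH = pKa + log([A⁻]/[HA]) = 4.82 + log(0.556/0.28) = 4.82 +0.298

pH = 5.12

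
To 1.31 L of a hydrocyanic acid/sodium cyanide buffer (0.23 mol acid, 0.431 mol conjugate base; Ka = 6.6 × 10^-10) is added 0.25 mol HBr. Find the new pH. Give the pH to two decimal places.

After neutralization: n(HCN) = 0.48 mol, n(CN-) = 0.181 mol.
pKa = −log(6.6 × 10^-10) = 9.180
Henderson–Hasselbalch with mole ratio 0.181/0.48: pH = 9.180 + (-0.424)

pH = 8.76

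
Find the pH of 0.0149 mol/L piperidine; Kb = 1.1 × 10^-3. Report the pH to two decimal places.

C5H10NH + H2O ⇌ C5H10NH2+ + OH-
Kb = [OH-]²/(0.0149 − [OH-]) = 1.1 × 10^-3
The 5% rule fails; solving [OH-]² + Kb·[OH-] − Kb·C₀ = 0 exactly:
[OH-] = [−0.0011 + √(0.0011² + 6.56e-05)]/2 = 3.54 × 10^-3 M
pOH = 2.45, so pH = 14.00 − pOH = 11.55

pH = 11.55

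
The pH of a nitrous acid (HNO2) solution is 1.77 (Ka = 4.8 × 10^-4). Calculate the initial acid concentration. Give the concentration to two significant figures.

C₀ = 6.2 × 10^-1 M

[H+] = 10^(-1.77) = 1.70 × 10^-2 M = x
Ka = x²/(C₀ − x) ⇒ C₀ = x + x²/Ka
C₀ = 1.70 × 10^-2 + (1.70 × 10^-2)²/(4.8 × 10^-4) = 6.19 × 10^-1 M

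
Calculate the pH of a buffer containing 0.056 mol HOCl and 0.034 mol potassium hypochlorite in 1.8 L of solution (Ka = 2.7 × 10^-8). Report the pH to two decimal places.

pH = 7.35

pKa = −log(2.7 × 10^-8) = 7.569
Using pH = pKa + log([base]/[acid]) with [base]/[acid] = 0.034/0.056:
pH = 7.569 + (-0.217) = 7.35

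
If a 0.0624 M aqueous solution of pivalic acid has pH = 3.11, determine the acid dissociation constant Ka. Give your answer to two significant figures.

[H+] = 10^(-3.11) = 7.76 × 10^-4 M
At equilibrium [HA] = 0.0624 − 7.76 × 10^-4 = 6.16 × 10^-2 M
Ka = [H+][A-]/[HA] = (7.76 × 10^-4)² / 6.16 × 10^-2 = 9.8 × 10^-6

Ka = 9.8 × 10^-6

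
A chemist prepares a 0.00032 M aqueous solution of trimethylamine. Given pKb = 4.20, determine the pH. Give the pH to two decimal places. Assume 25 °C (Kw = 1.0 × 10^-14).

(CH3)3N + H2O ⇌ (CH3)3NH+ + OH-
Kb = 10^(−4.20) = 6.31 × 10^-5
Kb = [OH-]²/(0.00032 − [OH-]) = 6.31 × 10^-5
The 5% rule fails; solving [OH-]² + Kb·[OH-] − Kb·C₀ = 0 exactly:
[OH-] = (−Kb + √(Kb² + 4·Kb·C₀))/2 = 1.14 × 10^-4 M
pOH = 3.94, so pH = 14.00 − pOH = 10.06

pH = 10.06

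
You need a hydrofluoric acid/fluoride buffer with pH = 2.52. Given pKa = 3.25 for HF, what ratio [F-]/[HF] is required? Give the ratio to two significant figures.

pH = pKa + log(r) ⇒ log(r) = 2.52 − 3.25 = -0.73
r = [F-]/[HF] = 10^(-0.73) = 0.186

ratio = 0.19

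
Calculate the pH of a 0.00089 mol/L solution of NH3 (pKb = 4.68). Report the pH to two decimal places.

NH3 + H2O ⇌ NH4+ + OH-
Kb = 10^(−4.68) = 2.09 × 10^-5
Kb = x²/(0.00089 − x) = 2.09 × 10^-5
x is not negligible relative to C₀; solve x² + 2.09e-05·x − 1.86e-08 = 0.
x = [−2.09e-05 + √(2.09e-05² + 7.44e-08)]/2 = 1.26 × 10^-4 M
pOH = −log(1.26 × 10^-4) = 3.90; pH = 14.00 − 3.90 = 10.10

pH = 10.10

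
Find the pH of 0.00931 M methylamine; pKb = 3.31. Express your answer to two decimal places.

CH3NH2 + H2O ⇌ CH3NH3+ + OH-
Kb = 10^(−3.31) = 4.90 × 10^-4
Let x = [OH-] at equilibrium. Kb = x²/(0.00931 − x).
The 5% rule fails; solving x² + Kb·x − Kb·C₀ = 0 exactly:
x = (−Kb + √(Kb² + 4·Kb·C₀))/2 = 1.90 × 10^-3 M
pOH = 2.72, so pH = 14.00 − pOH = 11.28

pH = 11.28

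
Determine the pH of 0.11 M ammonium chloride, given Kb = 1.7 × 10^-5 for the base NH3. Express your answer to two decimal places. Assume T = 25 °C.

pH = 5.09

NH4+ is the conjugate acid of the weak base NH3.
Ka = Kw/Kb = 1.0×10^-14 / 1.7 × 10^-5 = 5.88 × 10^-10
Ka = [H+]²/(0.11 − [H+]) = 5.88 × 10^-10
Since Ka ≪ C₀, [H+] ≈ √(Ka·C₀) = 8.04 × 10^-6 M.
([H+]/C₀ = 0.0073% < 5%, so the approximation holds.)
pH = −log[H+] = −log(8.04 × 10^-6) = 5.09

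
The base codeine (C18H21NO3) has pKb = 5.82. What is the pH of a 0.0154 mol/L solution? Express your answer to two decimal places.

C18H21NO3 + H2O ⇌ C18H22NO3+ + OH-
Kb = 10^(−5.82) = 1.51 × 10^-6
Kb = [OH-]²/(0.0154 − [OH-]) = 1.51 × 10^-6
Assume [OH-] ≪ 0.0154: [OH-] ≈ √(1.51 × 10^-6 × 0.0154) = 1.52 × 10^-4 M
Check: 0.99% ionized — well under 5%, approximation valid.
pOH = 3.82, so pH = 14.00 − pOH = 10.18

pH = 10.18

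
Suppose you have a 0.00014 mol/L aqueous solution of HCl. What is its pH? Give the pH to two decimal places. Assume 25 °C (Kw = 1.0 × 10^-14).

pH = 3.85

HCl is a strong acid and dissociates completely, so [H+] = 0.00014 M.
pH = -log(0.00014) = 3.85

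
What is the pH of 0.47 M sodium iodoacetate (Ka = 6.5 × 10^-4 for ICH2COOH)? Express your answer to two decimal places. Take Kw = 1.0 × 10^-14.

ICH2COO- is the conjugate base of the weak acid ICH2COOH.
Kb = Kw/Ka = 1.0×10^-14 / 6.5 × 10^-4 = 1.54 × 10^-11
From the ICE table, Kb = x²/(0.47 − x) = 1.54 × 10^-11.
Since Kb ≪ C₀, x ≈ √(Kb·C₀) = 2.69 × 10^-6 M.
pOH = −log(2.69 × 10^-6) = 5.57; pH = 14.00 − 5.57 = 8.43

pH = 8.43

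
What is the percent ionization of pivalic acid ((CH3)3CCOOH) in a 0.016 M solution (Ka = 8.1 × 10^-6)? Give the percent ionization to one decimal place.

2.2%

(CH3)3CCOOH ⇌ (CH3)3CCOO- + H+; let x = [H+] at equilibrium.
x ≈ √(Ka·C₀) = √(8.1 × 10^-6 × 0.016) = 3.60 × 10^-4 M
% ionization = x/C₀ × 100% = 3.60 × 10^-4/0.016 × 100% = 2.2%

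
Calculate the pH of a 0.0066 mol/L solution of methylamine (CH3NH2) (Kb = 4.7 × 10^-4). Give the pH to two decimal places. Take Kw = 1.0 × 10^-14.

CH3NH2 + H2O ⇌ CH3NH3+ + OH-
Let x = [OH-] at equilibrium. Kb = x²/(0.0066 − x).
The 5% rule fails; solving x² + Kb·x − Kb·C₀ = 0 exactly:
x = (−Kb + √(Kb² + 4·Kb·C₀))/2 = 1.54 × 10^-3 M
pOH = −log(1.54 × 10^-3) = 2.81; pH = 14.00 − 2.81 = 11.19

pH = 11.19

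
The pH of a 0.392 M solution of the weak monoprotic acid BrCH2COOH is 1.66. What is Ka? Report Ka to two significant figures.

Ka = 1.3 × 10^-3

[H+] = 10^(-1.66) = 2.19 × 10^-2 M
At equilibrium [HA] = 0.392 − 2.19 × 10^-2 = 3.70 × 10^-1 M
Ka = [H+][A-]/[HA] = (2.19 × 10^-2)² / 3.70 × 10^-1 = 1.3 × 10^-3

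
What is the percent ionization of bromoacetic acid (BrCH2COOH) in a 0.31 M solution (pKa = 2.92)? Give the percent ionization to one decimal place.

BrCH2COOH ⇌ BrCH2COO- + H+; let x = [H+] at equilibrium.
Ka = 10^(−2.92) = 1.20 × 10^-3
Solve x² + 0.0012x − 0.000372 = 0 → x = 1.87 × 10^-2 M
Fraction ionized = 1.87 × 10^-2 / 0.31 = 0.0603 → 6.0%

6.0%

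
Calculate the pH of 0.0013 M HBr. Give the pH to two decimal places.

pH = 2.89

HBr is a strong acid and dissociates completely, so [H+] = 0.0013 M.
pH = -log(0.0013) = 2.89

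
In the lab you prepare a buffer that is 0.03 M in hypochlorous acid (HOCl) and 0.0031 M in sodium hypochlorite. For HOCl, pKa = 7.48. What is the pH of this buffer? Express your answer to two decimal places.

Using pH = pKa + log([base]/[acid]) with [base]/[acid] = 0.0031/0.03:
pH = 7.48 + (-0.986) = 6.49

pH = 6.49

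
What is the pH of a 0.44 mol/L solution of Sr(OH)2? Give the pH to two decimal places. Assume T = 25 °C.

pH = 13.94

Sr(OH)2 is a strong base (each formula unit releases 2 OH-); [OH-] = 0.88 M.
pOH = -log(0.88) = 0.06
pH = 14.00 - 0.06 = 13.94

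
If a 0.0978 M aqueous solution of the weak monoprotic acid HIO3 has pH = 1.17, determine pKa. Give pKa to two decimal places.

[H+] = 10^(-1.17) = 6.76 × 10^-2 M
At equilibrium [HA] = 0.0978 − 6.76 × 10^-2 = 3.02 × 10^-2 M
Ka = [H+][A-]/[HA] = (6.76 × 10^-2)² / 3.02 × 10^-2 = 1.51 × 10^-1
pKa = -log(1.51 × 10^-1) = 0.82

pKa = 0.82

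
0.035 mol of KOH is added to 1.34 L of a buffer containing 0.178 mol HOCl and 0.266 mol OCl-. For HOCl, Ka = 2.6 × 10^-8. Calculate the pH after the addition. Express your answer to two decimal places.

After neutralization: n(HOCl) = 0.143 mol, n(OCl-) = 0.301 mol.
pKa = −log(2.6 × 10^-8) = 7.585
Henderson–Hasselbalch with mole ratio 0.301/0.143: pH = 7.585 + (+0.323)

pH = 7.91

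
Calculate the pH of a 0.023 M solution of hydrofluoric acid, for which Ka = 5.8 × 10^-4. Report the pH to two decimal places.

HF ⇌ F- + H+
Let x = [H+] at equilibrium. Ka = x²/(0.023 − x).
The 5% rule fails; solving x² + Ka·x − Ka·C₀ = 0 exactly:
x = [−0.00058 + √(0.00058² + 5.34e-05)]/2 = 3.37 × 10^-3 M
pH = −log[H+] = −log(3.37 × 10^-3) = 2.47

pH = 2.47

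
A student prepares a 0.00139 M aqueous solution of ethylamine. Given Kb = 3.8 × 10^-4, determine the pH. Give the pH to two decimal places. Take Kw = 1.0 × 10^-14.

pH = 10.75

C2H5NH2 + H2O ⇌ C2H5NH3+ + OH-
Kb = [OH-]²/(0.00139 − [OH-]) = 3.8 × 10^-4
Here C₀/Kb ≈ 3.66, so the small-[OH-] approximation fails. Use the quadratic:
[OH-] = [−0.00038 + √(0.00038² + 2.11e-06)]/2 = 5.61 × 10^-4 M
pOH = 3.25, so pH = 14.00 − pOH = 10.75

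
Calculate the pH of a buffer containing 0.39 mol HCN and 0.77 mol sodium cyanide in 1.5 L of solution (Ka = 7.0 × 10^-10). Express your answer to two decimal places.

pKa = −log(7.0 × 10^-10) = 9.155
Using pH = pKa + log([base]/[acid]) with [base]/[acid] = 0.77/0.39:
pH = 9.155 + (+0.295) = 9.45

pH = 9.45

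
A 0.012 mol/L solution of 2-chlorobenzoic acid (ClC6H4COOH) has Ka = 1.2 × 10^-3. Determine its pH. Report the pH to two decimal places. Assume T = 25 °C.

pH = 2.49

ClC6H4COOH ⇌ ClC6H4COO- + H+
Ka = [H+]²/(0.012 − [H+]) = 1.2 × 10^-3
Here C₀/Ka ≈ 10, so the small-[H+] approximation fails. Use the quadratic:
[H+] = [−0.0012 + √(0.0012² + 5.76e-05)]/2 = 3.24 × 10^-3 M
pH = −log[H+] = −log(3.24 × 10^-3) = 2.49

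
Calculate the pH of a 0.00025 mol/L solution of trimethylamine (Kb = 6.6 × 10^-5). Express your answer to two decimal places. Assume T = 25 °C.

pH = 10.00

(CH3)3N + H2O ⇌ (CH3)3NH+ + OH-
From the ICE table, Kb = x²/(0.00025 − x) = 6.6 × 10^-5.
The 5% rule fails; solving x² + Kb·x − Kb·C₀ = 0 exactly:
x = [−6.6e-05 + √(6.6e-05² + 6.6e-08)]/2 = 9.96 × 10^-5 M
pOH = −log(9.96 × 10^-5) = 4.00; pH = 14.00 − 4.00 = 10.00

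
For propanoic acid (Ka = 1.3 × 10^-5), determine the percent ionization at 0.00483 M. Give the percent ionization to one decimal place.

CH3CH2COOH ⇌ CH3CH2COO- + H+; let x = [H+] at equilibrium.
Ka = x²/(C₀ − x); solving the quadratic gives x = 2.44 × 10^-4 M.
% ionization = x/C₀ × 100% = 2.44 × 10^-4/0.00483 × 100% = 5.1%

5.1%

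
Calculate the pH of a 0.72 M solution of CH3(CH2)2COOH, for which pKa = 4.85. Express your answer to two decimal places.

CH3(CH2)2COOH ⇌ CH3(CH2)2COO- + H+
Ka = 10^(−4.85) = 1.41 × 10^-5
From the ICE table, Ka = x²/(0.72 − x) = 1.41 × 10^-5.
Assume x ≪ 0.72: x ≈ √(1.41 × 10^-5 × 0.72) = 3.19 × 10^-3 M
pH = −log(3.19 × 10^-3) = 2.50

pH = 2.50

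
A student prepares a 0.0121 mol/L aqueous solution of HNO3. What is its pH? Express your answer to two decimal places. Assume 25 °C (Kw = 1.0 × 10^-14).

pH = 1.92

HNO3 is a strong acid and dissociates completely, so [H+] = 0.0121 M.
pH = -log(0.0121) = 1.92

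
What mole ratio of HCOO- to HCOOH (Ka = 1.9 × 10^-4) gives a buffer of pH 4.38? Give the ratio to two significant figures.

pKa = -log(1.9 × 10^-4) = 3.721
pH = pKa + log(r) ⇒ log(r) = 4.38 − 3.721 = +0.659
r = [HCOO-]/[HCOOH] = 10^(+0.659) = 4.56

ratio = 4.6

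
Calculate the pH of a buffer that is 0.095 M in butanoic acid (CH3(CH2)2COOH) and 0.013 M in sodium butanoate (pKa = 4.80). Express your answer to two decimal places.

pH = 3.94

pH = pKa + log([A⁻]/[HA]) = 4.80 + log(0.013/0.095)
pH = 4.80 + (-0.864) = 3.94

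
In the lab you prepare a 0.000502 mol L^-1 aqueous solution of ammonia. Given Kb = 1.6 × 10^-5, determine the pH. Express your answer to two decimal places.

NH3 + H2O ⇌ NH4+ + OH-
From the ICE table, Kb = x²/(0.000502 − x) = 1.6 × 10^-5.
x is not negligible relative to C₀; solve x² + 1.6e-05·x − 8.03e-09 = 0.
x = (−Kb + √(Kb² + 4·Kb·C₀))/2 = 8.20 × 10^-5 M
pOH = −log(8.20 × 10^-5) = 4.09; pH = 14.00 − 4.09 = 9.91

pH = 9.91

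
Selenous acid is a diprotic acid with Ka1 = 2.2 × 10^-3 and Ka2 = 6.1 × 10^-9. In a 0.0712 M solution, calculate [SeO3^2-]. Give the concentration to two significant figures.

6.1 × 10^-9 M

First ionization gives [H+] ≈ [HSeO3-] = 1.15 × 10^-2 M.
Second step: Ka2 = [H+][SeO3^2-]/[HSeO3-] ≈ [SeO3^2-] (since [H+] ≈ [HSeO3-]).
So [SeO3^2-] ≈ Ka2.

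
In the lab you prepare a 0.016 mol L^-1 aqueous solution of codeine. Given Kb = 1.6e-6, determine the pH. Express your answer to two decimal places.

C18H21NO3 + H2O ⇌ C18H22NO3+ + OH-
Kb = [OH-]²/(0.016 − [OH-]) = 1.6 × 10^-6
Neglecting [OH-] in the denominator: [OH-] = √(1.6 × 10^-6 × 0.016) = 1.60 × 10^-4 M
Check: 1% ionized — well under 5%, approximation valid.
pOH = 3.80, so pH = 14.00 − pOH = 10.20

pH = 10.20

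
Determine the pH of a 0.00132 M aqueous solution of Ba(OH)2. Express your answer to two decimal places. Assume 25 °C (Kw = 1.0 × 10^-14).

pH = 11.42

Ba(OH)2 is a strong base (each formula unit releases 2 OH-); [OH-] = 0.00264 M.
pOH = -log(0.00264) = 2.58
pH = 14.00 - 2.58 = 11.42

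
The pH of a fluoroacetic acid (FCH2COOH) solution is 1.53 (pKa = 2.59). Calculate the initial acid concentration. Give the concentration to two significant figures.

C₀ = 3.7 × 10^-1 M

[H+] = 10^(-1.53) = 2.95 × 10^-2 M = x
Ka = 10^(−2.59) = 2.57 × 10^-3
Ka = x²/(C₀ − x) ⇒ C₀ = x + x²/Ka
C₀ = 2.95 × 10^-2 + (2.95 × 10^-2)²/(2.57 × 10^-3) = 3.68 × 10^-1 M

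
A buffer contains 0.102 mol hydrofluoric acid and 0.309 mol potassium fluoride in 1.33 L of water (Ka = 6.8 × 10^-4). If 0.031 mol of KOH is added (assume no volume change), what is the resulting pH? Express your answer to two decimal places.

OH- converts HF to F-: HF → 0.071 mol, F- → 0.34 mol.
pKa = −log(6.8 × 10^-4) = 3.167
pH = pKa + log(n_F-/n_HF) = 3.167 + log(0.34/0.071) = 3.167 + (+0.680)

pH = 3.85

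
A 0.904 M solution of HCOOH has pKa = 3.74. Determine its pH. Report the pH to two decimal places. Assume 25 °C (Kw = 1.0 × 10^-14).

HCOOH ⇌ HCOO- + H+
Ka = 10^(−3.74) = 1.82 × 10^-4
Ka = [H+]²/(0.904 − [H+]) = 1.82 × 10^-4
Assume [H+] ≪ 0.904: [H+] ≈ √(1.82 × 10^-4 × 0.904) = 1.28 × 10^-2 M
([H+]/C₀ = 1.4% < 5%, so the approximation holds.)
pH = −log[H+] = −log(1.28 × 10^-2) = 1.89

pH = 1.89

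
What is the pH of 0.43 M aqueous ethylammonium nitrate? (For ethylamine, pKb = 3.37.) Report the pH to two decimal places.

pH = 5.50

C2H5NH3+ is the conjugate acid of the weak base C2H5NH2.
Kb = 10^(−3.37) = 4.27 × 10^-4
Ka = Kw/Kb = 1.0×10^-14 / 4.27 × 10^-4 = 2.34 × 10^-11
Ka = [H+]²/(0.43 − [H+]) = 2.34 × 10^-11
Neglecting [H+] in the denominator: [H+] = √(2.34 × 10^-11 × 0.43) = 3.17 × 10^-6 M
pH = −log(3.17 × 10^-6) = 5.50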